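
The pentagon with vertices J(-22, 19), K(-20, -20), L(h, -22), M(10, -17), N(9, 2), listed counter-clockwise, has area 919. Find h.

Write out the shoelace sum; only the two edges meeting at L involve h:
2·Area = [((-20)·(-22) − h·(-20)) + (h·(-17) − 10·(-22))] + 1208
       = 3·h + 1868 = 1838
⇒ h = -10.

-10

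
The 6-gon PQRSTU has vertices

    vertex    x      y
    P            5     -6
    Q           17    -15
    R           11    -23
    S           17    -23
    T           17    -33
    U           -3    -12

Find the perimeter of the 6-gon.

|PQ| = √((12)² + (-9)²) = √225 = 15
|QR| = √((-6)² + (-8)²) = √100 = 10
|RS| = √((6)² + (0)²) = √36 = 6
|ST| = √((0)² + (-10)²) = √100 = 10
|TU| = √((-20)² + (21)²) = √841 = 29
|UP| = √((8)² + (6)²) = √100 = 10
Perimeter = 15 + 10 + 6 + 10 + 29 + 10 = 80.

80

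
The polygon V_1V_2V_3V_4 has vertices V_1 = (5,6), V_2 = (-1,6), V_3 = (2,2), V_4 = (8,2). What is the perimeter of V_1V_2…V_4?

|V_1V_2| = √((-6)² + (0)²) = √36 = 6
|V_2V_3| = √((3)² + (-4)²) = √25 = 5
|V_3V_4| = √((6)² + (0)²) = √36 = 6
|V_4V_1| = √((-3)² + (4)²) = √25 = 5
Perimeter = 6 + 5 + 6 + 5 = 22.

22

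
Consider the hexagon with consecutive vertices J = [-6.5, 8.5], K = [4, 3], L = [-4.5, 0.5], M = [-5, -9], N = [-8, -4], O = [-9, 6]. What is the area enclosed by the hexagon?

Σ = (-53.5) + (15.5) + (43) + (-52) + (-84) + (-37.5) = -168.5
Area = |Σ|/2 = 84.25.

84.25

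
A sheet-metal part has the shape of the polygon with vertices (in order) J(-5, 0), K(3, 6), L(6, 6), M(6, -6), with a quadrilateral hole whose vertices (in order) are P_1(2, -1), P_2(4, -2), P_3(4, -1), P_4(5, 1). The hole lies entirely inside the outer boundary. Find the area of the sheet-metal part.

72

Outer boundary:
Σ = (-30) + (-18) + (-72) + (-30) = -150
Area = |Σ|/2 = 75.
Hole:
Cross-terms: 0, 4, 9, -7  ⇒  Σ = 6
Area = |Σ|/2 = 3.
Net area = 75 − 3 = 72.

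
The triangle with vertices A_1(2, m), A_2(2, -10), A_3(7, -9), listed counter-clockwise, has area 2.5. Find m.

-9

The doubled signed area Σ (x_i y_{i+1} − x_{i+1} y_i) is linear in m.
With m=0 it equals 50; the coefficient of m is 5 (from the two edges through A_1).
So 5·m + 50 = 2·2.5 = 5 ⇒ m = -9.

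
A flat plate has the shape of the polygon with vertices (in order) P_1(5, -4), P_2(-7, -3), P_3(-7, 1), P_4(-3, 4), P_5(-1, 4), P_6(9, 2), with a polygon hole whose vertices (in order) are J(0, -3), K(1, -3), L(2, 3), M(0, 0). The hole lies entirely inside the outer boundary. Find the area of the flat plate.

88

Outer boundary:
Σ = (-43) + (-28) + (-25) + (-8) + (-38) + (-46) = -188
Area = |Σ|/2 = 94.
Hole:
Σ = (3) + (9) + (0) + (0) = 12
Area = |Σ|/2 = 6.
Net area = 94 − 6 = 88.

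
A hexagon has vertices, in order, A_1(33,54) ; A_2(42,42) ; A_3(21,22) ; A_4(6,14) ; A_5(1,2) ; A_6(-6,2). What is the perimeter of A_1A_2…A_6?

146

|A_1A_2| = √((9)² + (-12)²) = √225 = 15
|A_2A_3| = √((-21)² + (-20)²) = √841 = 29
|A_3A_4| = √((-15)² + (-8)²) = √289 = 17
|A_4A_5| = √((-5)² + (-12)²) = √169 = 13
|A_5A_6| = √((-7)² + (0)²) = √49 = 7
|A_6A_1| = √((39)² + (52)²) = √4225 = 65
Perimeter = 15 + 29 + 17 + 13 + 7 + 65 = 146.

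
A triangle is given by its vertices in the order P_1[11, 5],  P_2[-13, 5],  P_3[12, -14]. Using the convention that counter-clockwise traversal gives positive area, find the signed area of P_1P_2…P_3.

Σ = (120) + (122) + (214) = 456
Signed area = Σ/2 = 228 (positive ⇒ counter-clockwise traversal).

228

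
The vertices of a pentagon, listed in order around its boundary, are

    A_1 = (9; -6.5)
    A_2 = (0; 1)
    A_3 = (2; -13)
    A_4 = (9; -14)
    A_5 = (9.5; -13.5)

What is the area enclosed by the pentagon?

83.625

Apply the shoelace (surveyor's) formula: 2A = Σ (x_i·y_{i+1} − x_{i+1}·y_i), indices taken mod 5.
Σ = (9) + (-2) + (89) + (11.5) + (59.75) = 167.25
Area = |Σ|/2 = 83.625.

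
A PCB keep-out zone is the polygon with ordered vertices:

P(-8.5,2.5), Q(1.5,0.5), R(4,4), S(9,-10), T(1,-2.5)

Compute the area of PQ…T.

Apply Gauss's area formula: 2A = Σ (x_i·y_{i+1} − x_{i+1}·y_i), indices taken mod 5.
P→Q: (-8.5)(0.5) − (1.5)(2.5) = -8
Q→R: (1.5)(4) − (4)(0.5) = 4
R→S: (4)(-10) − (9)(4) = -76
S→T: (9)(-2.5) − (1)(-10) = -12.5
T→P: (1)(2.5) − (-8.5)(-2.5) = -18.75
Σ = -111.25
Area = |Σ|/2 = 55.625.

55.625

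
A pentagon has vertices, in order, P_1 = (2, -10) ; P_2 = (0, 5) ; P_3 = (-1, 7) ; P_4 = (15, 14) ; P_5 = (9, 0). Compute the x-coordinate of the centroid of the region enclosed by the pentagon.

Apply the shoelace formula. First the cross-terms c_i = x_i·y_{i+1} − x_{i+1}·y_i:
  10, 5, -119, -126, -90  ⇒  2A = -320, A = -160.
Then Σ (x_i + x_{i+1})·c_i = -5665, so x̄ = -5665 / (6·(-160)) = 1133/192.

1133/192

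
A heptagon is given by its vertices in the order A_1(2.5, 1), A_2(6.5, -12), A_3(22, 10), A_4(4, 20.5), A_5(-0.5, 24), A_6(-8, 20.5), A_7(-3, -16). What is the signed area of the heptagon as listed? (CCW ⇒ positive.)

609

Apply the surveyor's formula: 2A = Σ (x_i·y_{i+1} − x_{i+1}·y_i), indices taken mod 7.
Cross-terms: -36.5, 329, 411, 106.25, 181.75, 189.5, 37  ⇒  Σ = 1218
Signed area = Σ/2 = 609 (positive ⇒ counter-clockwise traversal).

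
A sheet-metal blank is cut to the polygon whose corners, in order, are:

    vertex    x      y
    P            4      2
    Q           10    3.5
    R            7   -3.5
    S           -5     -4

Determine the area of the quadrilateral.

52.5

Σ = (-6) + (-59.5) + (-45.5) + (6) = -105
Area = |Σ|/2 = 52.5.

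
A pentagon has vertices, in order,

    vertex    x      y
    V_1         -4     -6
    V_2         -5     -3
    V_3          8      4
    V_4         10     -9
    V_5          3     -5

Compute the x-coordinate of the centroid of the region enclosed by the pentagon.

701/187

Apply the shoelace formula. First the cross-terms c_i = x_i·y_{i+1} − x_{i+1}·y_i:
  -18, 4, -112, -23, -38  ⇒  2A = -187, A = -93.5.
Then Σ (x_i + x_{i+1})·c_i = -2103, so x̄ = -2103 / (6·(-93.5)) = 701/187.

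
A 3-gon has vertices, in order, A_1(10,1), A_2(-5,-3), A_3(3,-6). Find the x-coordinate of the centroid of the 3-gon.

Apply Gauss's area formula. First the cross-terms c_i = x_i·y_{i+1} − x_{i+1}·y_i:
  -25, 39, 63  ⇒  2A = 77, A = 38.5.
Then Σ (x_i + x_{i+1})·c_i = 616, so x̄ = 616 / (6·38.5) = 8/3.

8/3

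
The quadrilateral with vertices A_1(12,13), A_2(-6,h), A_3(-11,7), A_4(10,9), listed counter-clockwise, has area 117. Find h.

The doubled signed area Σ (x_i y_{i+1} − x_{i+1} y_i) is linear in h.
With h=0 it equals -111; the coefficient of h is 23 (from the two edges through A_2).
So 23·h + -111 = 2·117 = 234 ⇒ h = 15.

15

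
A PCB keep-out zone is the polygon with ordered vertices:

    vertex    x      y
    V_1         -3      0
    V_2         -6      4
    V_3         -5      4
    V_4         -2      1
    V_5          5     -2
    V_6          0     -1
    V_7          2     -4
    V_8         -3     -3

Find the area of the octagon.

Apply the shoelace (surveyor's) formula: 2A = Σ (x_i·y_{i+1} − x_{i+1}·y_i), indices taken mod 8.
Σ = (-12) + (-4) + (3) + (-1) + (-5) + (2) + (-18) + (-9) = -44
Area = |Σ|/2 = 22.

22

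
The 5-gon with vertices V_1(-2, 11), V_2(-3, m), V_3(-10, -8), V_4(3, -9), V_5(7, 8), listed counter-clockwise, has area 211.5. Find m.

9

The doubled signed area Σ (x_i y_{i+1} − x_{i+1} y_i) is linear in m.
With m=0 it equals 351; the coefficient of m is 8 (from the two edges through V_2).
So 8·m + 351 = 2·211.5 = 423 ⇒ m = 9.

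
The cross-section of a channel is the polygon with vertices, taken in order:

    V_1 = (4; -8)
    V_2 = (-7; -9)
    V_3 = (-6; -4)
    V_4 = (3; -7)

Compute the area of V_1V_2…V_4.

30

Apply the shoelace (surveyor's) formula: 2A = Σ (x_i·y_{i+1} − x_{i+1}·y_i), indices taken mod 4.
Σ = (-92) + (-26) + (54) + (4) = -60
Area = |Σ|/2 = 30.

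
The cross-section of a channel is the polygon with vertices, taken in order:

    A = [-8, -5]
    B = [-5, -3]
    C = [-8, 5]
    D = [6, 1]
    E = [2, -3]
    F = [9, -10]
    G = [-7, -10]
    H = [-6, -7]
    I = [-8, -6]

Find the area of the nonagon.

Apply the surveyor's formula: 2A = Σ (x_i·y_{i+1} − x_{i+1}·y_i), indices taken mod 9.
A→B: (-8)(-3) − (-5)(-5) = -1
B→C: (-5)(5) − (-8)(-3) = -49
C→D: (-8)(1) − (6)(5) = -38
D→E: (6)(-3) − (2)(1) = -20
E→F: (2)(-10) − (9)(-3) = 7
F→G: (9)(-10) − (-7)(-10) = -160
G→H: (-7)(-7) − (-6)(-10) = -11
H→I: (-6)(-6) − (-8)(-7) = -20
I→A: (-8)(-5) − (-8)(-6) = -8
Σ = -300
Area = |Σ|/2 = 150.

150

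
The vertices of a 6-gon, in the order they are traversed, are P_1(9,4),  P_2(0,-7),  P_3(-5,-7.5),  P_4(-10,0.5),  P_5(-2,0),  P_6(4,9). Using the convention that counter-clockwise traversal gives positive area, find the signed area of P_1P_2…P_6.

-128.75

Apply the shoelace formula: 2A = Σ (x_i·y_{i+1} − x_{i+1}·y_i), indices taken mod 6.
Σ = (-63) + (-35) + (-77.5) + (1) + (-18) + (-65) = -257.5
Signed area = Σ/2 = -128.75 (negative ⇒ clockwise traversal).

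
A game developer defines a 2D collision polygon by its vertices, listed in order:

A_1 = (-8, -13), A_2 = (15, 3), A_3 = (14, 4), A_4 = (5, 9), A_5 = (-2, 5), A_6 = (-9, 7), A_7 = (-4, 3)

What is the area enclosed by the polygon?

223

Apply the surveyor's formula: 2A = Σ (x_i·y_{i+1} − x_{i+1}·y_i), indices taken mod 7.
Σ = (171) + (18) + (106) + (43) + (31) + (1) + (76) = 446
Area = |Σ|/2 = 223.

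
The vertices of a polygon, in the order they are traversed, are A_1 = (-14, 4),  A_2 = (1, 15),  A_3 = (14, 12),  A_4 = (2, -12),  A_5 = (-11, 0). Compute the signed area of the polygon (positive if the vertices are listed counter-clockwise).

-390

Σ = (-214) + (-198) + (-192) + (-132) + (-44) = -780
Signed area = Σ/2 = -390 (negative ⇒ clockwise traversal).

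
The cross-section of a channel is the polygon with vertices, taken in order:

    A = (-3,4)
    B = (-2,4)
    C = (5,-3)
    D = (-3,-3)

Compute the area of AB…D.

31.5

A→B: (-3)(4) − (-2)(4) = -4
B→C: (-2)(-3) − (5)(4) = -14
C→D: (5)(-3) − (-3)(-3) = -24
D→A: (-3)(4) − (-3)(-3) = -21
Σ = -63
Area = |Σ|/2 = 31.5.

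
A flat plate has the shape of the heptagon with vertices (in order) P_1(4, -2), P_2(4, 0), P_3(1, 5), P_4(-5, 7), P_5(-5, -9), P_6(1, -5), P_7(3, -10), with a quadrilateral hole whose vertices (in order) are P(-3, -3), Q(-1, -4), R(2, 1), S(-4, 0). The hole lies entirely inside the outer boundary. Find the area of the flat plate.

90.5

Outer boundary:
P_1→P_2: (4)(0) − (4)(-2) = 8
P_2→P_3: (4)(5) − (1)(0) = 20
P_3→P_4: (1)(7) − (-5)(5) = 32
P_4→P_5: (-5)(-9) − (-5)(7) = 80
P_5→P_6: (-5)(-5) − (1)(-9) = 34
P_6→P_7: (1)(-10) − (3)(-5) = 5
P_7→P_1: (3)(-2) − (4)(-10) = 34
Σ = 213
Area = |Σ|/2 = 106.5.
Hole:
Apply the surveyor's formula: 2A = Σ (x_i·y_{i+1} − x_{i+1}·y_i), indices taken mod 4.
Σ = (9) + (7) + (4) + (12) = 32
Area = |Σ|/2 = 16.
Net area = 106.5 − 16 = 90.5.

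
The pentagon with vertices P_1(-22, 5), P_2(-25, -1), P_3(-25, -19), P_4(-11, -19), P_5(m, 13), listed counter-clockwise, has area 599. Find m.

Write out the shoelace sum; only the two edges meeting at P_5 involve m:
2·Area = [((-11)·13 − m·(-19)) + (m·5 − (-22)·13)] + 863
       = 24·m + 1006 = 1198
⇒ m = 8.

8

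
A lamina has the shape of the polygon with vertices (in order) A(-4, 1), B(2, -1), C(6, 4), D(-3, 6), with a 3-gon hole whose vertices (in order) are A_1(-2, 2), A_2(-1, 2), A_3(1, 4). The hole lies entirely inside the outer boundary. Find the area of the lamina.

Outer boundary:
Cross-terms: 2, 14, 48, 21  ⇒  Σ = 85
Area = |Σ|/2 = 42.5.
Hole:
Σ = (-2) + (-6) + (10) = 2
Area = |Σ|/2 = 1.
Net area = 42.5 − 1 = 41.5.

41.5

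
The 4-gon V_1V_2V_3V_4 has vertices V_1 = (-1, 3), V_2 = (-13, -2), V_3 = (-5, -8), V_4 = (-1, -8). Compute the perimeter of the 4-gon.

38

|V_1V_2| = √((-12)² + (-5)²) = √169 = 13
|V_2V_3| = √((8)² + (-6)²) = √100 = 10
|V_3V_4| = √((4)² + (0)²) = √16 = 4
|V_4V_1| = √((0)² + (11)²) = √121 = 11
Perimeter = 13 + 10 + 4 + 11 = 38.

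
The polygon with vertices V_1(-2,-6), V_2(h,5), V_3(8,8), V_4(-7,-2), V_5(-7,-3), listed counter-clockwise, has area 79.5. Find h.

9

The doubled signed area Σ (x_i y_{i+1} − x_{i+1} y_i) is linear in h.
With h=0 it equals 33; the coefficient of h is 14 (from the two edges through V_2).
So 14·h + 33 = 2·79.5 = 159 ⇒ h = 9.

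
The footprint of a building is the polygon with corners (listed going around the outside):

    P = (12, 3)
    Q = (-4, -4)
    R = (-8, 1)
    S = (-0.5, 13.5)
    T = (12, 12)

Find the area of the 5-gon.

227.75

Apply the shoelace formula: 2A = Σ (x_i·y_{i+1} − x_{i+1}·y_i), indices taken mod 5.
P→Q: (12)(-4) − (-4)(3) = -36
Q→R: (-4)(1) − (-8)(-4) = -36
R→S: (-8)(13.5) − (-0.5)(1) = -107.5
S→T: (-0.5)(12) − (12)(13.5) = -168
T→P: (12)(3) − (12)(12) = -108
Σ = -455.5
Area = |Σ|/2 = 227.75.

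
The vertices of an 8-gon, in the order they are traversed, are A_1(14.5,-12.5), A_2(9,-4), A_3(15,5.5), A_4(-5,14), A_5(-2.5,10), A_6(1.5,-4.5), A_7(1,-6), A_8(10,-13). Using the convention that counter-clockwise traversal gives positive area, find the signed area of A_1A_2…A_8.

244.375

Apply the surveyor's formula: 2A = Σ (x_i·y_{i+1} − x_{i+1}·y_i), indices taken mod 8.
Σ = (54.5) + (109.5) + (237.5) + (-15) + (-3.75) + (-4.5) + (47) + (63.5) = 488.75
Signed area = Σ/2 = 244.375 (positive ⇒ counter-clockwise traversal).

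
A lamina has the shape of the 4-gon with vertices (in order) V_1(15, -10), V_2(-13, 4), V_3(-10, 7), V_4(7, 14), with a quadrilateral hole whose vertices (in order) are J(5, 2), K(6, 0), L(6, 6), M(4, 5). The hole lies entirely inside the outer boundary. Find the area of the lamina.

Outer boundary:
Cross-terms: -70, -51, -189, -280  ⇒  Σ = -590
Area = |Σ|/2 = 295.
Hole:
Apply the shoelace formula: 2A = Σ (x_i·y_{i+1} − x_{i+1}·y_i), indices taken mod 4.
J→K: (5)(0) − (6)(2) = -12
K→L: (6)(6) − (6)(0) = 36
L→M: (6)(5) − (4)(6) = 6
M→J: (4)(2) − (5)(5) = -17
Σ = 13
Area = |Σ|/2 = 6.5.
Net area = 295 − 6.5 = 288.5.

288.5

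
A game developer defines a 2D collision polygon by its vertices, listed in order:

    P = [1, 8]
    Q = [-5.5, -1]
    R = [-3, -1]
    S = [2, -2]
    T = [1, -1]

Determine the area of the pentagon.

Σ = (43) + (2.5) + (8) + (0) + (9) = 62.5
Area = |Σ|/2 = 31.25.

31.25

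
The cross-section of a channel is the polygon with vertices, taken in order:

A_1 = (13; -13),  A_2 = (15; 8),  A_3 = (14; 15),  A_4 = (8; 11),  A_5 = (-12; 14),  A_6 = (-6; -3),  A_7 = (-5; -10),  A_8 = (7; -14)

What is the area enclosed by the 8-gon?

543

Apply Gauss's area formula: 2A = Σ (x_i·y_{i+1} − x_{i+1}·y_i), indices taken mod 8.
Cross-terms: 299, 113, 34, 244, 120, 45, 140, 91  ⇒  Σ = 1086
Area = |Σ|/2 = 543.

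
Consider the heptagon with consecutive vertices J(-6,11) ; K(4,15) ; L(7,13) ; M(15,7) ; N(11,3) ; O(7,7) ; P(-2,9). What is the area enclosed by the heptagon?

Apply Gauss's area formula: 2A = Σ (x_i·y_{i+1} − x_{i+1}·y_i), indices taken mod 7.
Cross-terms: -134, -53, -146, -32, 56, 77, 32  ⇒  Σ = -200
Area = |Σ|/2 = 100.

100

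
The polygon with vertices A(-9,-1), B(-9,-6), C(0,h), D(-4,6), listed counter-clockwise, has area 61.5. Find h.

-4

Write out the shoelace sum; only the two edges meeting at C involve h:
2·Area = [((-9)·h − 0·(-6)) + (0·6 − (-4)·h)] + 103
       = -5·h + 103 = 123
⇒ h = -4.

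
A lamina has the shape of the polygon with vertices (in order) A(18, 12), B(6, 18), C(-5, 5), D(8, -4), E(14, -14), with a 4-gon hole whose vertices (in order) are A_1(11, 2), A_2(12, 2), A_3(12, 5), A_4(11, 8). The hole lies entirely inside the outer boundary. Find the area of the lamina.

Outer boundary:
Apply Gauss's area formula: 2A = Σ (x_i·y_{i+1} − x_{i+1}·y_i), indices taken mod 5.
A→B: (18)(18) − (6)(12) = 252
B→C: (6)(5) − (-5)(18) = 120
C→D: (-5)(-4) − (8)(5) = -20
D→E: (8)(-14) − (14)(-4) = -56
E→A: (14)(12) − (18)(-14) = 420
Σ = 716
Area = |Σ|/2 = 358.
Hole:
Σ = (-2) + (36) + (41) + (-66) = 9
Area = |Σ|/2 = 4.5.
Net area = 358 − 4.5 = 353.5.

353.5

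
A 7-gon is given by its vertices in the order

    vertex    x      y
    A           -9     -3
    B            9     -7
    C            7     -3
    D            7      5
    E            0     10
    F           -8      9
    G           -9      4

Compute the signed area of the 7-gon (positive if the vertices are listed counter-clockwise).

Cross-terms: 90, 22, 56, 70, 80, 49, 63  ⇒  Σ = 430
Signed area = Σ/2 = 215 (positive ⇒ counter-clockwise traversal).

215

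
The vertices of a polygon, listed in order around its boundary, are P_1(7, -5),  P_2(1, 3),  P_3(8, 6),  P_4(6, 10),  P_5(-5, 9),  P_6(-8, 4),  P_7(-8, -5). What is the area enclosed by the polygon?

Apply the surveyor's formula: 2A = Σ (x_i·y_{i+1} − x_{i+1}·y_i), indices taken mod 7.
Σ = (26) + (-18) + (44) + (104) + (52) + (72) + (75) = 355
Area = |Σ|/2 = 177.5.

177.5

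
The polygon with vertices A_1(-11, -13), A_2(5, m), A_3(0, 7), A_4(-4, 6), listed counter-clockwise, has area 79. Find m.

8

Write out the shoelace sum; only the two edges meeting at A_2 involve m:
2·Area = [((-11)·m − 5·(-13)) + (5·7 − 0·m)] + 146
       = -11·m + 246 = 158
⇒ m = 8.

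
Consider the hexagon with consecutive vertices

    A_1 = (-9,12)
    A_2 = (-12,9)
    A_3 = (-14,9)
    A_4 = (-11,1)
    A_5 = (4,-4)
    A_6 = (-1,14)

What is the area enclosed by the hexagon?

186

Σ = (63) + (18) + (85) + (40) + (52) + (114) = 372
Area = |Σ|/2 = 186.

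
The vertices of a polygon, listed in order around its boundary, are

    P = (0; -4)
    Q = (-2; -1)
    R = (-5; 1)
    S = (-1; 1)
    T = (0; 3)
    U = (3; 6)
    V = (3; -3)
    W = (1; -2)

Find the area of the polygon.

Σ = (-8) + (-7) + (-4) + (-3) + (-9) + (-27) + (-3) + (-4) = -65
Area = |Σ|/2 = 32.5.

32.5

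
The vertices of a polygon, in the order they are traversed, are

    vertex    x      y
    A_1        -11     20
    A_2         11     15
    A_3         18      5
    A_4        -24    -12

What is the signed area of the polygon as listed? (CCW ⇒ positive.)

Σ = (-385) + (-215) + (-96) + (-612) = -1308
Signed area = Σ/2 = -654 (negative ⇒ clockwise traversal).

-654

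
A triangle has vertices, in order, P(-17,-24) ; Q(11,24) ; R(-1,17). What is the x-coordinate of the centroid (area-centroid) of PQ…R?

Apply the surveyor's formula. First the cross-terms c_i = x_i·y_{i+1} − x_{i+1}·y_i:
  -144, 211, 313  ⇒  2A = 380, A = 190.
Then Σ (x_i + x_{i+1})·c_i = -2660, so x̄ = -2660 / (6·190) = -7/3.

-7/3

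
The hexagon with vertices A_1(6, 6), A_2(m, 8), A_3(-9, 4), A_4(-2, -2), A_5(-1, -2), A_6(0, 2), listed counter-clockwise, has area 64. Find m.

3

The doubled signed area Σ (x_i y_{i+1} − x_{i+1} y_i) is linear in m.
With m=0 it equals 134; the coefficient of m is -2 (from the two edges through A_2).
So -2·m + 134 = 2·64 = 128 ⇒ m = 3.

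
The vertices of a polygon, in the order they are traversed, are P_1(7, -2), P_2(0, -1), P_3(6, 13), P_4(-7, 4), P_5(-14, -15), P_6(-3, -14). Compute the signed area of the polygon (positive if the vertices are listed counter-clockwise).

265

Apply the shoelace formula: 2A = Σ (x_i·y_{i+1} − x_{i+1}·y_i), indices taken mod 6.
Σ = (-7) + (6) + (115) + (161) + (151) + (104) = 530
Signed area = Σ/2 = 265 (positive ⇒ counter-clockwise traversal).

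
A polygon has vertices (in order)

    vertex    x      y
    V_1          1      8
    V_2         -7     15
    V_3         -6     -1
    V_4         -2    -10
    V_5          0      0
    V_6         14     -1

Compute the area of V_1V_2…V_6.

169.5

Apply the shoelace (surveyor's) formula: 2A = Σ (x_i·y_{i+1} − x_{i+1}·y_i), indices taken mod 6.
Cross-terms: 71, 97, 58, 0, 0, 113  ⇒  Σ = 339
Area = |Σ|/2 = 169.5.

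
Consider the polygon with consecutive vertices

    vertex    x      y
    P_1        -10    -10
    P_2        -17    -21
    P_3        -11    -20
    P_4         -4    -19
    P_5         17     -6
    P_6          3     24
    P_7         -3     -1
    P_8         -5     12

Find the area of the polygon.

Apply Gauss's area formula: 2A = Σ (x_i·y_{i+1} − x_{i+1}·y_i), indices taken mod 8.
Cross-terms: 40, 109, 129, 347, 426, 69, -41, 170  ⇒  Σ = 1249
Area = |Σ|/2 = 624.5.

624.5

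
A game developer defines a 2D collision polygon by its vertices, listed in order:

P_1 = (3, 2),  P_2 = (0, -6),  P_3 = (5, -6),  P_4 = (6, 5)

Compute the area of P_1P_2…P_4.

35

Cross-terms: -18, 30, 61, -3  ⇒  Σ = 70
Area = |Σ|/2 = 35.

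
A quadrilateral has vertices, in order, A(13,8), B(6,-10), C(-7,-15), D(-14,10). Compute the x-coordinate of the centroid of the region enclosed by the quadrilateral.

-145/129

Apply the surveyor's formula. First the cross-terms c_i = x_i·y_{i+1} − x_{i+1}·y_i:
  -178, -160, -280, -242  ⇒  2A = -860, A = -430.
Then Σ (x_i + x_{i+1})·c_i = 2900, so x̄ = 2900 / (6·(-430)) = -145/129.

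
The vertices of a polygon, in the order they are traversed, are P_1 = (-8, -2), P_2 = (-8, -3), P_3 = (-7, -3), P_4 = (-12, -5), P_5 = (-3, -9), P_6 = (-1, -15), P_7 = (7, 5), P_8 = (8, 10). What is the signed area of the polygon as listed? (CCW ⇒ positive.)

Apply Gauss's area formula: 2A = Σ (x_i·y_{i+1} − x_{i+1}·y_i), indices taken mod 8.
P_1→P_2: (-8)(-3) − (-8)(-2) = 8
P_2→P_3: (-8)(-3) − (-7)(-3) = 3
P_3→P_4: (-7)(-5) − (-12)(-3) = -1
P_4→P_5: (-12)(-9) − (-3)(-5) = 93
P_5→P_6: (-3)(-15) − (-1)(-9) = 36
P_6→P_7: (-1)(5) − (7)(-15) = 100
P_7→P_8: (7)(10) − (8)(5) = 30
P_8→P_1: (8)(-2) − (-8)(10) = 64
Σ = 333
Signed area = Σ/2 = 166.5 (positive ⇒ counter-clockwise traversal).

166.5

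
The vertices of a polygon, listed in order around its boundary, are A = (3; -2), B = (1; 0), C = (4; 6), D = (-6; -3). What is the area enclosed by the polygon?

26.5

Apply the surveyor's formula: 2A = Σ (x_i·y_{i+1} − x_{i+1}·y_i), indices taken mod 4.
Cross-terms: 2, 6, 24, 21  ⇒  Σ = 53
Area = |Σ|/2 = 26.5.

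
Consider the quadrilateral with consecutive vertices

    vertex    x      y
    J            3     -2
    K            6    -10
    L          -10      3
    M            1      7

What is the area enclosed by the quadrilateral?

Cross-terms: -18, -82, -73, -23  ⇒  Σ = -196
Area = |Σ|/2 = 98.

98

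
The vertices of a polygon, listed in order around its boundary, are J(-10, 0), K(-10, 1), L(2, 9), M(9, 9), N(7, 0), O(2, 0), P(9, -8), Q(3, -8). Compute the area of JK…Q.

186

Apply Gauss's area formula: 2A = Σ (x_i·y_{i+1} − x_{i+1}·y_i), indices taken mod 8.
Σ = (-10) + (-92) + (-63) + (-63) + (0) + (-16) + (-48) + (-80) = -372
Area = |Σ|/2 = 186.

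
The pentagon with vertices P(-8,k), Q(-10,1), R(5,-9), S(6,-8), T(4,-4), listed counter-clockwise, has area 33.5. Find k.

0

Write out the shoelace sum; only the two edges meeting at P involve k:
2·Area = [(4·k − (-8)·(-4)) + ((-8)·1 − (-10)·k)] + 107
       = 14·k + 67 = 67
⇒ k = 0.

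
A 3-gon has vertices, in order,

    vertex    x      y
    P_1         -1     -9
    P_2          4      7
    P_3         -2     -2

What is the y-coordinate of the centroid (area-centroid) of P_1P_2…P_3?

Apply Gauss's area formula. First the cross-terms c_i = x_i·y_{i+1} − x_{i+1}·y_i:
  29, 6, 16  ⇒  2A = 51, A = 25.5.
Then Σ (y_i + y_{i+1})·c_i = -204, so ȳ = -204 / (6·25.5) = -4/3.

-4/3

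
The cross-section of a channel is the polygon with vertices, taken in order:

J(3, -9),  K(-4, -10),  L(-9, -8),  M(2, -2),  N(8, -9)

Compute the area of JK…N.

J→K: (3)(-10) − (-4)(-9) = -66
K→L: (-4)(-8) − (-9)(-10) = -58
L→M: (-9)(-2) − (2)(-8) = 34
M→N: (2)(-9) − (8)(-2) = -2
N→J: (8)(-9) − (3)(-9) = -45
Σ = -137
Area = |Σ|/2 = 68.5.

68.5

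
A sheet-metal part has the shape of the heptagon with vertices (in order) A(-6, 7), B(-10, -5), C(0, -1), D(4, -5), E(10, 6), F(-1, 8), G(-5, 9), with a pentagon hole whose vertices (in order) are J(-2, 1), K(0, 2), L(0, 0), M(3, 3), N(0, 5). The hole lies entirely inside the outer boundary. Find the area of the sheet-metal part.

Outer boundary:
Apply the shoelace (surveyor's) formula: 2A = Σ (x_i·y_{i+1} − x_{i+1}·y_i), indices taken mod 7.
A→B: (-6)(-5) − (-10)(7) = 100
B→C: (-10)(-1) − (0)(-5) = 10
C→D: (0)(-5) − (4)(-1) = 4
D→E: (4)(6) − (10)(-5) = 74
E→F: (10)(8) − (-1)(6) = 86
F→G: (-1)(9) − (-5)(8) = 31
G→A: (-5)(7) − (-6)(9) = 19
Σ = 324
Area = |Σ|/2 = 162.
Hole:
Apply the shoelace (surveyor's) formula: 2A = Σ (x_i·y_{i+1} − x_{i+1}·y_i), indices taken mod 5.
Cross-terms: -4, 0, 0, 15, 10  ⇒  Σ = 21
Area = |Σ|/2 = 10.5.
Net area = 162 − 10.5 = 151.5.

151.5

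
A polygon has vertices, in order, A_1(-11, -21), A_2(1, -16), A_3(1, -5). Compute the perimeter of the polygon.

|A_1A_2| = √((12)² + (5)²) = √169 = 13
|A_2A_3| = √((0)² + (11)²) = √121 = 11
|A_3A_1| = √((-12)² + (-16)²) = √400 = 20
Perimeter = 13 + 11 + 20 = 44.

44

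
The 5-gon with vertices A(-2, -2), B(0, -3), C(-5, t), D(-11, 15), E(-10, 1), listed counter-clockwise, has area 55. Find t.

Write out the shoelace sum; only the two edges meeting at C involve t:
2·Area = [(0·t − (-5)·(-3)) + ((-5)·15 − (-11)·t)] + 167
       = 11·t + 77 = 110
⇒ t = 3.

3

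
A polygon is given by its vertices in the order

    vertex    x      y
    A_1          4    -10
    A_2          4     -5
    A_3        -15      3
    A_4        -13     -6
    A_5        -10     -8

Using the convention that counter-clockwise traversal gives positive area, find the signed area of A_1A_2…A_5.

Σ = (20) + (-63) + (129) + (44) + (132) = 262
Signed area = Σ/2 = 131 (positive ⇒ counter-clockwise traversal).

131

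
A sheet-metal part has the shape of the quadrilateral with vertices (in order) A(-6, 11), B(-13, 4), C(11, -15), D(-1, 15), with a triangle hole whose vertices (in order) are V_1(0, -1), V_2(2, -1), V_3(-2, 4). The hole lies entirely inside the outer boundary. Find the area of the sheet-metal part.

Outer boundary:
Apply the surveyor's formula: 2A = Σ (x_i·y_{i+1} − x_{i+1}·y_i), indices taken mod 4.
A→B: (-6)(4) − (-13)(11) = 119
B→C: (-13)(-15) − (11)(4) = 151
C→D: (11)(15) − (-1)(-15) = 150
D→A: (-1)(11) − (-6)(15) = 79
Σ = 499
Area = |Σ|/2 = 249.5.
Hole:
Apply the shoelace (surveyor's) formula: 2A = Σ (x_i·y_{i+1} − x_{i+1}·y_i), indices taken mod 3.
Σ = (2) + (6) + (2) = 10
Area = |Σ|/2 = 5.
Net area = 249.5 − 5 = 244.5.

244.5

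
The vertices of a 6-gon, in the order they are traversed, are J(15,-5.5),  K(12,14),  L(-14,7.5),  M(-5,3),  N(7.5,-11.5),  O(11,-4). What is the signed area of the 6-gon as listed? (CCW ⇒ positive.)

344.25

Apply the shoelace (surveyor's) formula: 2A = Σ (x_i·y_{i+1} − x_{i+1}·y_i), indices taken mod 6.
Cross-terms: 276, 286, -4.5, 35, 96.5, -0.5  ⇒  Σ = 688.5
Signed area = Σ/2 = 344.25 (positive ⇒ counter-clockwise traversal).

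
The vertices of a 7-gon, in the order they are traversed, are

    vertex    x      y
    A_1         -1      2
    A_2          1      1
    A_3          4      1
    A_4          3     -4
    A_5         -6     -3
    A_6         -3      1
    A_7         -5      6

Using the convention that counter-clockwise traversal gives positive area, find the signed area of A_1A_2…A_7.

-45

Apply Gauss's area formula: 2A = Σ (x_i·y_{i+1} − x_{i+1}·y_i), indices taken mod 7.
A_1→A_2: (-1)(1) − (1)(2) = -3
A_2→A_3: (1)(1) − (4)(1) = -3
A_3→A_4: (4)(-4) − (3)(1) = -19
A_4→A_5: (3)(-3) − (-6)(-4) = -33
A_5→A_6: (-6)(1) − (-3)(-3) = -15
A_6→A_7: (-3)(6) − (-5)(1) = -13
A_7→A_1: (-5)(2) − (-1)(6) = -4
Σ = -90
Signed area = Σ/2 = -45 (negative ⇒ clockwise traversal).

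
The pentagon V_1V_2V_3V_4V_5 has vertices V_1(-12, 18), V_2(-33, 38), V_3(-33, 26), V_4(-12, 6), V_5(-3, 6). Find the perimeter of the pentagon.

94

|V_1V_2| = √((-21)² + (20)²) = √841 = 29
|V_2V_3| = √((0)² + (-12)²) = √144 = 12
|V_3V_4| = √((21)² + (-20)²) = √841 = 29
|V_4V_5| = √((9)² + (0)²) = √81 = 9
|V_5V_1| = √((-9)² + (12)²) = √225 = 15
Perimeter = 29 + 12 + 29 + 9 + 15 = 94.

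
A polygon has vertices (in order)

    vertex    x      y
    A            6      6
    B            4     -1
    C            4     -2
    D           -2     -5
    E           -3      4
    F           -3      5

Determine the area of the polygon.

66

Apply the surveyor's formula: 2A = Σ (x_i·y_{i+1} − x_{i+1}·y_i), indices taken mod 6.
Σ = (-30) + (-4) + (-24) + (-23) + (-3) + (-48) = -132
Area = |Σ|/2 = 66.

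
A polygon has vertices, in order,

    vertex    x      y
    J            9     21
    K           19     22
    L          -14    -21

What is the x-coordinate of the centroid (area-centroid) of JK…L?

14/3

Apply Gauss's area formula. First the cross-terms c_i = x_i·y_{i+1} − x_{i+1}·y_i:
  -201, -91, -105  ⇒  2A = -397, A = -198.5.
Then Σ (x_i + x_{i+1})·c_i = -5558, so x̄ = -5558 / (6·(-198.5)) = 14/3.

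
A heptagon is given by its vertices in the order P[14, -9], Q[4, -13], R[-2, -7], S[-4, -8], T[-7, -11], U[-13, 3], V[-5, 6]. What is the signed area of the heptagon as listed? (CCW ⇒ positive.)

-245

Apply the shoelace (surveyor's) formula: 2A = Σ (x_i·y_{i+1} − x_{i+1}·y_i), indices taken mod 7.
Cross-terms: -146, -54, -12, -12, -164, -63, -39  ⇒  Σ = -490
Signed area = Σ/2 = -245 (negative ⇒ clockwise traversal).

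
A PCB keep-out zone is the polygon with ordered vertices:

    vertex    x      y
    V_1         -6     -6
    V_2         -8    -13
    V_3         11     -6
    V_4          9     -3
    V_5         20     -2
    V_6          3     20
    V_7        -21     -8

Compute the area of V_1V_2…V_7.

Apply the shoelace (surveyor's) formula: 2A = Σ (x_i·y_{i+1} − x_{i+1}·y_i), indices taken mod 7.
V_1→V_2: (-6)(-13) − (-8)(-6) = 30
V_2→V_3: (-8)(-6) − (11)(-13) = 191
V_3→V_4: (11)(-3) − (9)(-6) = 21
V_4→V_5: (9)(-2) − (20)(-3) = 42
V_5→V_6: (20)(20) − (3)(-2) = 406
V_6→V_7: (3)(-8) − (-21)(20) = 396
V_7→V_1: (-21)(-6) − (-6)(-8) = 78
Σ = 1164
Area = |Σ|/2 = 582.

582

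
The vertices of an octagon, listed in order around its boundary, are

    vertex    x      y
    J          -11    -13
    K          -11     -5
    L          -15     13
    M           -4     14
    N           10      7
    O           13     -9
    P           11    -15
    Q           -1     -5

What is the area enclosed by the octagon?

Apply the shoelace (surveyor's) formula: 2A = Σ (x_i·y_{i+1} − x_{i+1}·y_i), indices taken mod 8.
Σ = (-88) + (-218) + (-158) + (-168) + (-181) + (-96) + (-70) + (-42) = -1021
Area = |Σ|/2 = 510.5.

510.5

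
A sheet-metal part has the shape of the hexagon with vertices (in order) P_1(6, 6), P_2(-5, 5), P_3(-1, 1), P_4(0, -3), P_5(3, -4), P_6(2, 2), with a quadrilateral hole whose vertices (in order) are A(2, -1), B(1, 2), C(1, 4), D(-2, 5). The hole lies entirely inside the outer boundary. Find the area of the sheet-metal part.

37

Outer boundary:
Apply the surveyor's formula: 2A = Σ (x_i·y_{i+1} − x_{i+1}·y_i), indices taken mod 6.
Cross-terms: 60, 0, 3, 9, 14, 0  ⇒  Σ = 86
Area = |Σ|/2 = 43.
Hole:
Σ = (5) + (2) + (13) + (-8) = 12
Area = |Σ|/2 = 6.
Net area = 43 − 6 = 37.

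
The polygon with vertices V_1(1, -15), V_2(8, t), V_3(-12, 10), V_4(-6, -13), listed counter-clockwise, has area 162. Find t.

-15

The doubled signed area Σ (x_i y_{i+1} − x_{i+1} y_i) is linear in t.
With t=0 it equals 519; the coefficient of t is 13 (from the two edges through V_2).
So 13·t + 519 = 2·162 = 324 ⇒ t = -15.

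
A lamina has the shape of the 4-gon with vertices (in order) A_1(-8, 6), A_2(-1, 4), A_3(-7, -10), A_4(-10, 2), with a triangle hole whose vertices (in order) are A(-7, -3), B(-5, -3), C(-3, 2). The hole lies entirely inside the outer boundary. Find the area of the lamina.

Outer boundary:
Σ = (-26) + (38) + (-114) + (-44) = -146
Area = |Σ|/2 = 73.
Hole:
Cross-terms: 6, -19, 23  ⇒  Σ = 10
Area = |Σ|/2 = 5.
Net area = 73 − 5 = 68.

68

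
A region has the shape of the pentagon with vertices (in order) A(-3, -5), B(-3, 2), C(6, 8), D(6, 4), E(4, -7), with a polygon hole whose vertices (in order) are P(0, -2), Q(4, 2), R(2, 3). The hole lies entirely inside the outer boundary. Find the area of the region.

Outer boundary:
Apply the shoelace formula: 2A = Σ (x_i·y_{i+1} − x_{i+1}·y_i), indices taken mod 5.
Σ = (-21) + (-36) + (-24) + (-58) + (-41) = -180
Area = |Σ|/2 = 90.
Hole:
Apply the shoelace formula: 2A = Σ (x_i·y_{i+1} − x_{i+1}·y_i), indices taken mod 3.
Cross-terms: 8, 8, -4  ⇒  Σ = 12
Area = |Σ|/2 = 6.
Net area = 90 − 6 = 84.

84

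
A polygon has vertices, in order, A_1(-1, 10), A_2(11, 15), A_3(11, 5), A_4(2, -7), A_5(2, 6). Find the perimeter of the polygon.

|A_1A_2| = √((12)² + (5)²) = √169 = 13
|A_2A_3| = √((0)² + (-10)²) = √100 = 10
|A_3A_4| = √((-9)² + (-12)²) = √225 = 15
|A_4A_5| = √((0)² + (13)²) = √169 = 13
|A_5A_1| = √((-3)² + (4)²) = √25 = 5
Perimeter = 13 + 10 + 15 + 13 + 5 = 56.

56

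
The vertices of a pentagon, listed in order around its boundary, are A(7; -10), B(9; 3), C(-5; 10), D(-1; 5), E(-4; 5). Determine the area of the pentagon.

Apply Gauss's area formula: 2A = Σ (x_i·y_{i+1} − x_{i+1}·y_i), indices taken mod 5.
Σ = (111) + (105) + (-15) + (15) + (5) = 221
Area = |Σ|/2 = 110.5.

110.5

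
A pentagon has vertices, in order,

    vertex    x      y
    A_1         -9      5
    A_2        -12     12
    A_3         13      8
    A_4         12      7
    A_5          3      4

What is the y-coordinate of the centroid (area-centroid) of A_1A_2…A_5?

Apply the shoelace formula. First the cross-terms c_i = x_i·y_{i+1} − x_{i+1}·y_i:
  -48, -252, -5, 27, 51  ⇒  2A = -227, A = -113.5.
Then Σ (y_i + y_{i+1})·c_i = -5175, so ȳ = -5175 / (6·(-113.5)) = 1725/227.

1725/227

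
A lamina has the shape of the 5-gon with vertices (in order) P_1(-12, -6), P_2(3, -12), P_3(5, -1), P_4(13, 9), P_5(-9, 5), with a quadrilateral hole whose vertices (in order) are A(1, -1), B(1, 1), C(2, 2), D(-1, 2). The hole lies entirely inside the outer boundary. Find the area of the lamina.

265

Outer boundary:
Σ = (162) + (57) + (58) + (146) + (114) = 537
Area = |Σ|/2 = 268.5.
Hole:
Cross-terms: 2, 0, 6, -1  ⇒  Σ = 7
Area = |Σ|/2 = 3.5.
Net area = 268.5 − 3.5 = 265.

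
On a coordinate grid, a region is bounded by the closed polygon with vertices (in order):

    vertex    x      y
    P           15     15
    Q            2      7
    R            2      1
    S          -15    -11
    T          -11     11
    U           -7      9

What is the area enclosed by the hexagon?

246

Apply the shoelace formula: 2A = Σ (x_i·y_{i+1} − x_{i+1}·y_i), indices taken mod 6.
Σ = (75) + (-12) + (-7) + (-286) + (-22) + (-240) = -492
Area = |Σ|/2 = 246.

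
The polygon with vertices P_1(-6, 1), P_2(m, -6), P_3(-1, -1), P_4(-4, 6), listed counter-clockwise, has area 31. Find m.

The doubled signed area Σ (x_i y_{i+1} − x_{i+1} y_i) is linear in m.
With m=0 it equals 52; the coefficient of m is -2 (from the two edges through P_2).
So -2·m + 52 = 2·31 = 62 ⇒ m = -5.

-5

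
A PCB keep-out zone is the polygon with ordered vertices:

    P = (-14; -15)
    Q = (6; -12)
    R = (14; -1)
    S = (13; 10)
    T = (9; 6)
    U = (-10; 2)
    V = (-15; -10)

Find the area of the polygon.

Σ = (258) + (162) + (153) + (-12) + (78) + (130) + (85) = 854
Area = |Σ|/2 = 427.

427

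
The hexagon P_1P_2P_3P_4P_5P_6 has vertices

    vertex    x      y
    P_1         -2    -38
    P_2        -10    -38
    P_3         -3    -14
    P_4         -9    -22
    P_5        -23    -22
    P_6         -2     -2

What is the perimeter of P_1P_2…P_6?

122

|P_1P_2| = √((-8)² + (0)²) = √64 = 8
|P_2P_3| = √((7)² + (24)²) = √625 = 25
|P_3P_4| = √((-6)² + (-8)²) = √100 = 10
|P_4P_5| = √((-14)² + (0)²) = √196 = 14
|P_5P_6| = √((21)² + (20)²) = √841 = 29
|P_6P_1| = √((0)² + (-36)²) = √1296 = 36
Perimeter = 8 + 25 + 10 + 14 + 29 + 36 = 122.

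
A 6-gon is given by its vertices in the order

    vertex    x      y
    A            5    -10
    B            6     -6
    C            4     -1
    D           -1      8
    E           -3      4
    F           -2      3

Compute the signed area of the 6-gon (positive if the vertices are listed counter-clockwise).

51.5

Apply the surveyor's formula: 2A = Σ (x_i·y_{i+1} − x_{i+1}·y_i), indices taken mod 6.
Σ = (30) + (18) + (31) + (20) + (-1) + (5) = 103
Signed area = Σ/2 = 51.5 (positive ⇒ counter-clockwise traversal).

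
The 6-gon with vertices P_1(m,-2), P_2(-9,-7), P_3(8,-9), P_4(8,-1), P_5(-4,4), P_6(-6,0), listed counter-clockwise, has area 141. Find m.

Write out the shoelace sum; only the two edges meeting at P_1 involve m:
2·Area = [((-6)·(-2) − m·0) + (m·(-7) − (-9)·(-2))] + 253
       = -7·m + 247 = 282
⇒ m = -5.

-5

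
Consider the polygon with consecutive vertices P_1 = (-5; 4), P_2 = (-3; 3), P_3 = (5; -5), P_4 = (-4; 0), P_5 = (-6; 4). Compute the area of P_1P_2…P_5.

21.5

Apply Gauss's area formula: 2A = Σ (x_i·y_{i+1} − x_{i+1}·y_i), indices taken mod 5.
Cross-terms: -3, 0, -20, -16, -4  ⇒  Σ = -43
Area = |Σ|/2 = 21.5.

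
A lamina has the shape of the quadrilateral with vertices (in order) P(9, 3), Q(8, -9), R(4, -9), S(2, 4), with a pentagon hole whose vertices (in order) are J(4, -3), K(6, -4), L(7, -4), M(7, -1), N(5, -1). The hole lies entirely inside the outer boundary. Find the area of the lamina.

Outer boundary:
Apply the surveyor's formula: 2A = Σ (x_i·y_{i+1} − x_{i+1}·y_i), indices taken mod 4.
Cross-terms: -105, -36, 34, -30  ⇒  Σ = -137
Area = |Σ|/2 = 68.5.
Hole:
Apply Gauss's area formula: 2A = Σ (x_i·y_{i+1} − x_{i+1}·y_i), indices taken mod 5.
J→K: (4)(-4) − (6)(-3) = 2
K→L: (6)(-4) − (7)(-4) = 4
L→M: (7)(-1) − (7)(-4) = 21
M→N: (7)(-1) − (5)(-1) = -2
N→J: (5)(-3) − (4)(-1) = -11
Σ = 14
Area = |Σ|/2 = 7.
Net area = 68.5 − 7 = 61.5.

61.5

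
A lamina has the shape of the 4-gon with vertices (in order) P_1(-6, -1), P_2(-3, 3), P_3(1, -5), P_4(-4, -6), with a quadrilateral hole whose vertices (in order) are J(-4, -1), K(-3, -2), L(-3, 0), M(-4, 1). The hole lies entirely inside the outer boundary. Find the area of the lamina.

31.5

Outer boundary:
Apply the shoelace (surveyor's) formula: 2A = Σ (x_i·y_{i+1} − x_{i+1}·y_i), indices taken mod 4.
Σ = (-21) + (12) + (-26) + (-32) = -67
Area = |Σ|/2 = 33.5.
Hole:
Σ = (5) + (-6) + (-3) + (8) = 4
Area = |Σ|/2 = 2.
Net area = 33.5 − 2 = 31.5.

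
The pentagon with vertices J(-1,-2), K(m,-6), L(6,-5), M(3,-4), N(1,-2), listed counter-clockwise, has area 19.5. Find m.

Write out the shoelace sum; only the two edges meeting at K involve m:
2·Area = [((-1)·(-6) − m·(-2)) + (m·(-5) − 6·(-6))] + -15
       = -3·m + 27 = 39
⇒ m = -4.

-4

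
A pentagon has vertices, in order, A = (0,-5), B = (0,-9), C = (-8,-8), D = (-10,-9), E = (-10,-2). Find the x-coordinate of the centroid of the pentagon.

-5.4

Apply the surveyor's formula. First the cross-terms c_i = x_i·y_{i+1} − x_{i+1}·y_i:
  0, -72, -8, -70, 50  ⇒  2A = -100, A = -50.
Then Σ (x_i + x_{i+1})·c_i = 1620, so x̄ = 1620 / (6·(-50)) = -5.4.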